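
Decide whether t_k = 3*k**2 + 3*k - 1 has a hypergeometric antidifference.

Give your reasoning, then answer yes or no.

Step 1: r(k) = (3*k**2 + 9*k + 5)/(3*k**2 + 3*k - 1).
Normal form (A,B,C) = (1, 1, k**2 + k - 1/3).
Need (1)·f(k+1) − (1)·f(k) = k**2 + k - 1/3.
From deg A=0, deg B=0, deg C=2: d=3.
Solve for f: f(k) = k*(k**2 - 2)/3 (degree 3 ≤ 3).
Then R = B(k−1)f/C = k*(k**2 - 2)/(3*k**2 + 3*k - 1), so s_k = R(k)·t_k = k*(k**2 - 2).
Check: Δs_k = 3*k**2 + 3*k - 1. ✓

Yes. s_k = k*(k**2 - 2).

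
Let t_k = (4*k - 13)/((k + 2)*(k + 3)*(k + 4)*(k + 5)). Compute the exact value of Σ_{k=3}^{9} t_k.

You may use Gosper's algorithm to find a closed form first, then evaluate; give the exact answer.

Σ = 71/10920

r(k) = (k + 2)*(4*k - 9)/((k + 6)*(4*k - 13)) after simplifying.
Factor: A=k + 2; B=k + 6; C=k - 13/4.
Set up (k + 2)·f(k+1) − (k + 5)·f(k) − (k - 13/4) = 0.
d = 3 from the (1,1,1) case.
Solving with deg f ≤ 3: f(k) = -k*(k**2 + 9*k + 42)/32.
Then R = B(k−1)f/C = -k*(k + 5)*(k**2 + 9*k + 42)/(8*(4*k - 13)), so s_k = R(k)·t_k = k*(-k**2 - 9*k - 42)/(8*(k + 2)*(k + 3)*(k + 4)).
Check: Δs_k = (4*k - 13)/(k**4 + 14*k**3 + 71*k**2 + 154*k + 120). ✓
Sum = s_(10) − s_(3); s_(10) = -145/1092, s_(3) = -39/280 ⇒ 71/10920.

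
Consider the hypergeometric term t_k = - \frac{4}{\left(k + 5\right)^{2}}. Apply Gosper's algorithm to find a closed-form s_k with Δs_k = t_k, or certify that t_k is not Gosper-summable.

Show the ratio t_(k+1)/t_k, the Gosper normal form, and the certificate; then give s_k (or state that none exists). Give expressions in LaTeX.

not Gosper-summable; s_k does not exist

r(k) = (k + 5)**2/(k + 6)**2 after simplifying.
So A=k**2 + 10*k + 25 and B=k**2 + 12*k + 36, with C=1.
Solve (k**2 + 10*k + 25)·f(k+1) − (k**2 + 10*k + 25)·f(k) = 1.
From deg A=2, deg B=2, deg C=0: d=0.
Write f(k) = c0. Then LHS − RHS = -1, requiring -1 = 0: contradictory. No certificate.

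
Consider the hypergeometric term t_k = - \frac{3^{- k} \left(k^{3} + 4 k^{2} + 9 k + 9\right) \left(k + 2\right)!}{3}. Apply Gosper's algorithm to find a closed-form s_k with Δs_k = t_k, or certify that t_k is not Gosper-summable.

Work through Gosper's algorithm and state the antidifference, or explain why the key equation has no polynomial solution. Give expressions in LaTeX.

Step 1: r(k) = (k**4 + 10*k**3 + 41*k**2 + 83*k + 69)/(3*(k**3 + 4*k**2 + 9*k + 9)).
Normal form (A,B,C) = (k/3 + 1, 1, k**3 + 4*k**2 + 9*k + 9).
Set up (k/3 + 1)·f(k+1) − (1)·f(k) − (k**3 + 4*k**2 + 9*k + 9) = 0.
Degrees (1,0,3) ⇒ d ≤ 2.
Solving with deg f ≤ 2: f(k) = 3*k*(k + 2).
Certificate R = B(k−1)f/C = 3*k*(k + 2)/(k**3 + 4*k**2 + 9*k + 9) gives s_k = -k*(k + 2)*factorial(k + 2)/3**k.
Δs = -(k**3 + 4*k**2 + 9*k + 9)*factorial(k + 2)/(3*3**k), as required.

s_k = - 3^{- k} k \left(k + 2\right) \left(k + 2\right)!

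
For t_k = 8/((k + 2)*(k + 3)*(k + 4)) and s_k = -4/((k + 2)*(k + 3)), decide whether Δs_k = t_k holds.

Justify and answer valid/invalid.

valid; difference matches t_k

s_(k+1) = -4/((k + 3)*(k + 4))
s_(k+1) − s_k = 8/(k**3 + 9*k**2 + 26*k + 24)
(s_(k+1) − s_k) − t_k = 0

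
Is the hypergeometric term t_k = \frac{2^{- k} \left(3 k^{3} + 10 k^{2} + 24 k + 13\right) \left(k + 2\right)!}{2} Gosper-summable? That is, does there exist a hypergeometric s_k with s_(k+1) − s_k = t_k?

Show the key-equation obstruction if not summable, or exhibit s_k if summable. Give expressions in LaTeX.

Yes. s_k = 2^{- k} \left(3 k^{2} + k + 1\right) \left(k + 2\right)!.

r(k) = (3*k**4 + 28*k**3 + 110*k**2 + 209*k + 150)/(2*(3*k**3 + 10*k**2 + 24*k + 13)) after simplifying.
A = k/2 + 3/2, B = 1, C = k**3 + 10*k**2/3 + 8*k + 13/3.
Set up (k/2 + 3/2)·f(k+1) − (1)·f(k) − (k**3 + 10*k**2/3 + 8*k + 13/3) = 0.
Degrees (1,0,3) ⇒ d ≤ 2.
Solve for f: f(k) = 2*(3*k**2 + k + 1)/3 (degree 2 ≤ 2).
So s_k = (B(k−1)f/C)·t_k = (2*(3*k**2 + k + 1)/(3*k**3 + 10*k**2 + 24*k + 13))·t_k = (3*k**2 + k + 1)*factorial(k + 2)/2**k.
Check: Δs_k = (3*k**3 + 10*k**2 + 24*k + 13)*factorial(k + 2)/(2*2**k). ✓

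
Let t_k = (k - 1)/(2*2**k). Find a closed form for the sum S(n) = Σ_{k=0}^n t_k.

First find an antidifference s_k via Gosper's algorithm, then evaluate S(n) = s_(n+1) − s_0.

Ratio r(k) = k/(2*(k - 1)).
A = 1/2, B = 1, C = k - 1.
f must satisfy (1/2)·f(k+1) − (1)·f(k) = k - 1.
d = 1 from the (0,0,1) case.
A polynomial solution: f(k) = -2*k.
R(k) = B(k−1)·f(k)/C(k) = -2*k/(k - 1); s_k = R·t_k = -k/2**k.
Verify: (k - 1)/(2*2**k) matches t_k.
Σ_(k=0)^n t_k = s_(n+1) − s_(0) = (2**(-n - 1)*(-n - 1)) − (0), i.e. 2**(-n - 1)*(-n - 1).

S(n) = 2**(-n - 1)*(-n - 1)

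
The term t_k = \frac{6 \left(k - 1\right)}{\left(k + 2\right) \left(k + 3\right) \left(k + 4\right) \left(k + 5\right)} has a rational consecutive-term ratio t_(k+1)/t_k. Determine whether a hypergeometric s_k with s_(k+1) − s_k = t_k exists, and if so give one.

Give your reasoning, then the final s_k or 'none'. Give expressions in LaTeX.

r(k) = k*(k + 2)/((k - 1)*(k + 6)) after simplifying.
Normal form (A,B,C) = (k + 2, k + 6, k - 1).
Solve (k + 2)·f(k+1) − (k + 5)·f(k) = k - 1.
d = 3 from the (1,1,1) case.
Solving with deg f ≤ 3: f(k) = -k/2.
Get s_k = R·t_k = -3*k/((k + 2)*(k + 3)*(k + 4)) with R(k) = B(k−1)f(k)/C(k) = -k*(k + 5)/(2*(k - 1)).
s_(k+1) − s_k = 6*(k - 1)/(k**4 + 14*k**3 + 71*k**2 + 154*k + 120) = t_k.

s_k = - \frac{3 k}{\left(k + 2\right) \left(k + 3\right) \left(k + 4\right)}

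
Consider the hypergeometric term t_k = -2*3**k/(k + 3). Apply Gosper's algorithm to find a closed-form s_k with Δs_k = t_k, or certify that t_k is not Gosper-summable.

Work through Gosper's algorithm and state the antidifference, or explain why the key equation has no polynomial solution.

none (Gosper's algorithm certifies no s_k)

Compute t_(k+1)/t_k: get 3*(k + 3)/(k + 4).
Take A(k)=3*k + 9, B(k)=k + 4, C(k)=1.
Key eq: (3*k + 9)·f(k+1) = (k + 3)·f(k) + (1).
From deg A=1, deg B=1, deg C=0: d=-1.
Bound -1 < 0, so the key equation has no polynomial solution.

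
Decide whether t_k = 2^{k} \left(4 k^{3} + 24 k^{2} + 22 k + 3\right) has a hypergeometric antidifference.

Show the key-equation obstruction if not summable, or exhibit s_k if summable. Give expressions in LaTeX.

Yes. s_k = 2^{k} \left(4 k^{3} - 2 k - 1\right).

The ratio is 2*(4*k**3 + 36*k**2 + 82*k + 53)/(4*k**3 + 24*k**2 + 22*k + 3).
Take A(k)=2, B(k)=1, C(k)=k**3 + 6*k**2 + 11*k/2 + 3/4.
Solve (2)·f(k+1) − (1)·f(k) = k**3 + 6*k**2 + 11*k/2 + 3/4.
d = 3 from the (0,0,3) case.
Coefficient equations give f(k) = (4*k**3 - 2*k - 1)/4.
Certificate R = B(k−1)f/C = (4*k**3 - 2*k - 1)/(4*k**3 + 24*k**2 + 22*k + 3) gives s_k = 2**k*(4*k**3 - 2*k - 1).
Δs = 2**k*(4*k**3 + 24*k**2 + 22*k + 3), as required.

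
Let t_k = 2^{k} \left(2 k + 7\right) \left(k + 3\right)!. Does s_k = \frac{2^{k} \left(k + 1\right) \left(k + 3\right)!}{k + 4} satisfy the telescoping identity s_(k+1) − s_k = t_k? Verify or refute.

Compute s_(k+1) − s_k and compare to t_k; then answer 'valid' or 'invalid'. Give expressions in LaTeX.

s_(k+1) = 2**(k + 1)*(k + 2)*factorial(k + 4)/(k + 5)
s_(k+1) − s_k = 2**k*(2*k**3 + 19*k**2 + 58*k + 59)*factorial(k + 3)/((k + 4)*(k + 5))
(s_(k+1) − s_k) − t_k = -3*2**k*(k + 3)*(2*k + 9)*factorial(k + 3)/((k + 4)*(k + 5))

Invalid: residual - \frac{3 \cdot 2^{k} \left(k + 3\right) \left(2 k + 9\right) \left(k + 3\right)!}{\left(k + 4\right) \left(k + 5\right)} ≠ 0.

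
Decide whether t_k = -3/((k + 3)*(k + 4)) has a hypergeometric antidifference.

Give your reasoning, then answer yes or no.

Ratio r(k) = (k + 3)/(k + 5).
Factor: A=k + 3; B=k + 5; C=1.
Need (k + 3)·f(k+1) − (k + 4)·f(k) = 1.
deg f ≤ 1 (via 1,1,0).
Coefficient equations give f(k) = k/3.
Certificate R = B(k−1)f/C = k*(k + 4)/3 gives s_k = -k/(k + 3).
Δs = -3/(k**2 + 7*k + 12), as required.

Yes. s_k = -k/(k + 3).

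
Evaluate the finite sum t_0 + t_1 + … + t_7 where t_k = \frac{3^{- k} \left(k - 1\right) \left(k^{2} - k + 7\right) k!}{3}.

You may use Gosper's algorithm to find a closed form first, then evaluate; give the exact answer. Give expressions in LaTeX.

r(k) = k*(k + 1)*(-k + (k + 1)**2 + 6)/(3*(k - 1)*(k**2 - k + 7)) after simplifying.
A = k/3 + 1/3, B = 1, C = k**3 - 2*k**2 + 8*k - 7.
f must satisfy (k/3 + 1/3)·f(k+1) − (1)·f(k) = k**3 - 2*k**2 + 8*k - 7.
From deg A=1, deg B=0, deg C=3: d=2.
Solving with deg f ≤ 2: f(k) = 3*(k**2 - 2*k + 3).
Get s_k = R·t_k = (k**2 - 2*k + 3)*factorial(k)/3**k with R(k) = B(k−1)f(k)/C(k) = 3*(k**2 - 2*k + 3)/((k - 1)*(k**2 - k + 7)).
Verify: (k - 1)*(k**2 - k + 7)*factorial(k)/(3*3**k) matches t_k.
Sum = s_(8) − s_(0); s_(8) = 76160/243, s_(0) = 3 ⇒ 75431/243.

Σ = 75431/243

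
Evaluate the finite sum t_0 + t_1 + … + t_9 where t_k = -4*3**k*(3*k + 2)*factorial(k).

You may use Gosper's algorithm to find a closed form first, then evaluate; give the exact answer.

The ratio is 3*(k + 1)*(3*k + 5)/(3*k + 2).
Take A(k)=3*k + 3, B(k)=1, C(k)=k + 2/3.
Solve (3*k + 3)·f(k+1) − (1)·f(k) = k + 2/3.
From deg A=1, deg B=0, deg C=1: d=0.
Coefficient equations give f(k) = 1/3.
So s_k = (B(k−1)f/C)·t_k = (1/(3*k + 2))·t_k = -4*3**k*factorial(k).
Check: Δs_k = -4*3**k*(3*k + 2)*factorial(k). ✓
Sum = s_(10) − s_(0); s_(10) = -857108044800, s_(0) = -4 ⇒ -857108044796.

Σ = -857108044796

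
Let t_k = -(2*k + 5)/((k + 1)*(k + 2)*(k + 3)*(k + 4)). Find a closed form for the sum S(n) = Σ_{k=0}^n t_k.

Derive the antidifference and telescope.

S(n) = (-n**2 - 6*n - 5)/(3*(n**2 + 6*n + 8))

r(k) = (k + 1)*(2*k + 7)/((k + 5)*(2*k + 5)) after simplifying.
Factor: A=k + 1; B=k + 5; C=k + 5/2.
Key eq: (k + 1)·f(k+1) = (k + 4)·f(k) + (k + 5/2).
d = 3 from the (1,1,1) case.
Solving with deg f ≤ 3: f(k) = k*(k + 2)*(k + 4)/6.
Then R = B(k−1)f/C = k*(k + 2)*(k + 4)**2/(3*(2*k + 5)), so s_k = R(k)·t_k = k*(-k - 4)/(3*(k**2 + 4*k + 3)).
Check: Δs_k = (-2*k - 5)/(k**4 + 10*k**3 + 35*k**2 + 50*k + 24). ✓
Evaluate: s_(n+1) = (-n**2 - 6*n - 5)/(3*(n**2 + 6*n + 8)); subtract s_(0) = 0 ⇒ S(n) = (-n**2 - 6*n - 5)/(3*(n**2 + 6*n + 8)).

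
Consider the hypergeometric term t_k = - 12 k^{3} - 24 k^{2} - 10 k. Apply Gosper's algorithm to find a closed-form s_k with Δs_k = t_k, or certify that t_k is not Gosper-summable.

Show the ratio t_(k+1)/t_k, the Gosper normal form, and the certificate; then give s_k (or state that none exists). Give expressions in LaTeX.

r(k) = (6*k**3 + 30*k**2 + 47*k + 23)/(k*(6*k**2 + 12*k + 5)) after simplifying.
Factor: A=1; B=1; C=k**3 + 2*k**2 + 5*k/6.
Key eq: (1)·f(k+1) = (1)·f(k) + (k**3 + 2*k**2 + 5*k/6).
From deg A=0, deg B=0, deg C=3: d=4.
Match coefficients ⇒ f(k) = k*(k - 1)*(3*k**2 + 5*k + 1)/12.
R(k) = B(k−1)·f(k)/C(k) = (k - 1)*(3*k**2 + 5*k + 1)/(2*(6*k**2 + 12*k + 5)); s_k = R·t_k = k*(-3*k**3 - 2*k**2 + 4*k + 1).
s_(k+1) − s_k = 2*k*(-6*k**2 - 12*k - 5) = t_k.

s_k = k \left(- 3 k^{3} - 2 k^{2} + 4 k + 1\right)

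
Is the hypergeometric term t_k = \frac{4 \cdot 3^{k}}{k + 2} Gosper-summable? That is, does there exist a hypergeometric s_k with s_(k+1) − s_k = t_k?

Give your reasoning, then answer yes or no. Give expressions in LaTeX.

No — key equation has no polynomial f.

Step 1: r(k) = 3*(k + 2)/(k + 3).
Factor: A=3*k + 6; B=k + 3; C=1.
f must satisfy (3*k + 6)·f(k+1) − (k + 2)·f(k) = 1.
Bound: deg f ≤ -1.
d = -1 < 0 ⇒ no nonzero polynomial f; not summable.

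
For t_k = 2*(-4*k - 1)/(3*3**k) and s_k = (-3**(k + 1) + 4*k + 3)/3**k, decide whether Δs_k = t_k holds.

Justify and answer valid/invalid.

s_(k+1) = (-9*3**k + 4*k + 7)/(3*3**k)
s_(k+1) − s_k = 2*(-4*k - 1)/(3*3**k)
(s_(k+1) − s_k) − t_k = 0

valid (s_(k+1) − s_k reduces to t_k)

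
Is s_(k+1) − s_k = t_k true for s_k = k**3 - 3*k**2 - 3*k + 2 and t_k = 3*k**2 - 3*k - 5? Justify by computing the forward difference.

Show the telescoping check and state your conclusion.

valid (s_(k+1) − s_k reduces to t_k)

s_(k+1) = k**3 - 6*k - 3
s_(k+1) − s_k = 3*k**2 - 3*k - 5
(s_(k+1) − s_k) − t_k = 0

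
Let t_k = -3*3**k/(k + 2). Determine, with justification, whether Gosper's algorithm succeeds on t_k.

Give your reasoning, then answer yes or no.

Compute t_(k+1)/t_k: get 3*(k + 2)/(k + 3).
Factor: A=3*k + 6; B=k + 3; C=1.
Need (3*k + 6)·f(k+1) − (k + 2)·f(k) = 1.
Degrees (1,1,0) ⇒ d ≤ -1.
deg f ≤ -1 is impossible — no certificate.

No. Not Gosper-summable.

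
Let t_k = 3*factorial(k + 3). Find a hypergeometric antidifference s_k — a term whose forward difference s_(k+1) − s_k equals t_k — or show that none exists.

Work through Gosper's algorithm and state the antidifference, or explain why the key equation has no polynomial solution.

t_(k+1)/t_k = k + 4.
So A=k + 4 and B=1, with C=1.
f must satisfy (k + 4)·f(k+1) − (1)·f(k) = 1.
deg f ≤ -1 (via 1,0,0).
Bound -1 < 0, so the key equation has no polynomial solution.

none (Gosper's algorithm certifies no s_k)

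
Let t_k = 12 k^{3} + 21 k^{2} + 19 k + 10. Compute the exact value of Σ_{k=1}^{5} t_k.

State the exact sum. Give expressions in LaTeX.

Σ = 4190

t_(k+1)/t_k = (12*k**3 + 57*k**2 + 97*k + 62)/(12*k**3 + 21*k**2 + 19*k + 10).
Take A(k)=1, B(k)=1, C(k)=k**3 + 7*k**2/4 + 19*k/12 + 5/6.
f must satisfy (1)·f(k+1) − (1)·f(k) = k**3 + 7*k**2/4 + 19*k/12 + 5/6.
deg f ≤ 4 (via 0,0,3).
Match coefficients ⇒ f(k) = k*(k + 1)*(3*k**2 - 2*k + 4)/12.
R(k) = B(k−1)·f(k)/C(k) = k*(3*k**2 - 2*k + 4)/(12*k**2 + 9*k + 10); s_k = R·t_k = k*(3*k**3 + k**2 + 2*k + 4).
s_(k+1) − s_k = 12*k**3 + 21*k**2 + 19*k + 10 = t_k.
Telescoping: Σ = s_(6) − s_(1) = 4200 − (10) = 4190.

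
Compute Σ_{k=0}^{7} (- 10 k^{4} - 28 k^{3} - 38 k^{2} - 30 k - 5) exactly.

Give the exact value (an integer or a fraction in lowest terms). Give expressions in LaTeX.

Σ = -74912

The ratio is (10*k**4 + 68*k**3 + 182*k**2 + 230*k + 111)/(10*k**4 + 28*k**3 + 38*k**2 + 30*k + 5).
Normal form (A,B,C) = (1, 1, k**4 + 14*k**3/5 + 19*k**2/5 + 3*k + 1/2).
Solve (1)·f(k+1) − (1)·f(k) = k**4 + 14*k**3/5 + 19*k**2/5 + 3*k + 1/2.
Degrees (0,0,4) ⇒ d ≤ 5.
Match coefficients ⇒ f(k) = k*(2*k**4 + 2*k**3 + 2*k**2 + 3*k - 4)/10.
Get s_k = R·t_k = k*(-2*k**4 - 2*k**3 - 2*k**2 - 3*k + 4) with R(k) = B(k−1)f(k)/C(k) = k*(2*k**4 + 2*k**3 + 2*k**2 + 3*k - 4)/(10*k**4 + 28*k**3 + 38*k**2 + 30*k + 5).
Verify: -10*k**4 - 28*k**3 - 38*k**2 - 30*k - 5 matches t_k.
Sum = s_(8) − s_(0); s_(8) = -74912, s_(0) = 0 ⇒ -74912.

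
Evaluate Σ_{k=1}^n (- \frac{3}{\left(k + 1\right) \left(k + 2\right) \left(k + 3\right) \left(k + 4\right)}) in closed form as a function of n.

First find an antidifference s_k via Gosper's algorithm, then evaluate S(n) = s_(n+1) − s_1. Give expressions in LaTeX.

S(n) = \frac{n \left(- n^{2} - 9 n - 26\right)}{24 \left(n^{3} + 9 n^{2} + 26 n + 24\right)}

r(k) = (k + 1)/(k + 5) after simplifying.
Normal form (A,B,C) = (k + 1, k + 5, 1).
f must satisfy (k + 1)·f(k+1) − (k + 4)·f(k) = 1.
Degrees (1,1,0) ⇒ d ≤ 3.
Solve for f: f(k) = k*(k**2 + 6*k + 11)/18 (degree 3 ≤ 3).
R(k) = B(k−1)·f(k)/C(k) = k*(k + 4)*(k**2 + 6*k + 11)/18; s_k = R·t_k = k*(-k**2 - 6*k - 11)/(6*(k + 1)*(k + 2)*(k + 3)).
Δs = -3/(k**4 + 10*k**3 + 35*k**2 + 50*k + 24), as required.
s_(n+1) = (-n**3 - 9*n**2 - 26*n - 18)/(6*(n**3 + 9*n**2 + 26*n + 24)) and s_(1) = -1/8, so S(n) = n*(-n**2 - 9*n - 26)/(24*(n**3 + 9*n**2 + 26*n + 24)).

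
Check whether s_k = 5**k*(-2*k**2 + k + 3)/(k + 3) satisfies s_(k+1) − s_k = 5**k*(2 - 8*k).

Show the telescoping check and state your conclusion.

s_(k+1) = 5**(k + 1)*(k - 2*(k + 1)**2 + 4)/(k + 4)
s_(k+1) − s_k = 5**k*(-8*k**3 - 38*k**2 - 42*k + 18)/(k**2 + 7*k + 12)
(s_(k+1) − s_k) − t_k = 5**k*(16*k**2 + 40*k - 6)/(k**2 + 7*k + 12)

Invalid: residual 5**k*(16*k**2 + 40*k - 6)/(k**2 + 7*k + 12) ≠ 0.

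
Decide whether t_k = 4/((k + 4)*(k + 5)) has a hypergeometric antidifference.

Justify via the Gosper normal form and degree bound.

Yes. s_k = k/(k + 4).

Compute t_(k+1)/t_k: get (k + 4)/(k + 6).
Gosper form: A/B · C(k+1)/C(k) with A=k + 4, B=k + 6, C=1.
Need (k + 4)·f(k+1) − (k + 5)·f(k) = 1.
d = 1 from the (1,1,0) case.
Solve for f: f(k) = k/4 (degree 1 ≤ 1).
Then R = B(k−1)f/C = k*(k + 5)/4, so s_k = R(k)·t_k = k/(k + 4).
Check: Δs_k = 4/(k**2 + 9*k + 20). ✓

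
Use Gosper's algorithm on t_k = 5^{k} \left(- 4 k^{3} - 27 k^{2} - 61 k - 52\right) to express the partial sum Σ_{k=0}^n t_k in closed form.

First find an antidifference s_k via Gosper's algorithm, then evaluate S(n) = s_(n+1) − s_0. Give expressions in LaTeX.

The ratio is 5*(4*k**3 + 39*k**2 + 127*k + 144)/(4*k**3 + 27*k**2 + 61*k + 52).
Normal form (A,B,C) = (5, 1, k**3 + 27*k**2/4 + 61*k/4 + 13).
f must satisfy (5)·f(k+1) − (1)·f(k) = k**3 + 27*k**2/4 + 61*k/4 + 13.
Degrees (0,0,3) ⇒ d ≤ 3.
Solve for f: f(k) = (k**3 + 3*k**2 + 4*k + 3)/4 (degree 3 ≤ 3).
Then R = B(k−1)f/C = (k**3 + 3*k**2 + 4*k + 3)/(4*k**3 + 27*k**2 + 61*k + 52), so s_k = R(k)·t_k = 5**k*(-k**3 - 3*k**2 - 4*k - 3).
s_(k+1) − s_k = 5**k*(-4*k**3 - 27*k**2 - 61*k - 52) = t_k.
s_(n+1) = 5**(n + 1)*(-n**3 - 6*n**2 - 13*n - 11) and s_(0) = -3, so S(n) = -5*5**n*n**3 - 30*5**n*n**2 - 65*5**n*n - 55*5**n + 3.

S(n) = - 5 \cdot 5^{n} n^{3} - 30 \cdot 5^{n} n^{2} - 65 \cdot 5^{n} n - 55 \cdot 5^{n} + 3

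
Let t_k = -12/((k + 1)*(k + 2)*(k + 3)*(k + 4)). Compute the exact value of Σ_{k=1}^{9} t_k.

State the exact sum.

Σ = -47/286

t_(k+1)/t_k = (k + 1)/(k + 5).
So A=k + 1 and B=k + 5, with C=1.
Solve (k + 1)·f(k+1) − (k + 4)·f(k) = 1.
deg f ≤ 3 (via 1,1,0).
Match coefficients ⇒ f(k) = k*(k**2 + 6*k + 11)/18.
Then R = B(k−1)f/C = k*(k + 4)*(k**2 + 6*k + 11)/18, so s_k = R(k)·t_k = 2*k*(-k**2 - 6*k - 11)/(3*(k + 1)*(k + 2)*(k + 3)).
Check: Δs_k = -12/(k**4 + 10*k**3 + 35*k**2 + 50*k + 24). ✓
Evaluate s at k=10 and k=1: -95/143 and -1/2; difference -47/286.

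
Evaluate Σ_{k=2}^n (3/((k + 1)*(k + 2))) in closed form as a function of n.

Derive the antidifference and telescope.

r(k) = (k + 1)/(k + 3) after simplifying.
Gosper form: A/B · C(k+1)/C(k) with A=k + 1, B=k + 3, C=1.
Set up (k + 1)·f(k+1) − (k + 2)·f(k) − (1) = 0.
Bound: deg f ≤ 1.
Match coefficients ⇒ f(k) = k.
R(k) = B(k−1)·f(k)/C(k) = k*(k + 2); s_k = R·t_k = 3*k/(k + 1).
s_(k+1) − s_k = 3/(k**2 + 3*k + 2) = t_k.
Σ_(k=2)^n t_k = s_(n+1) − s_(2) = (3*(n + 1)/(n + 2)) − (2), i.e. (n - 1)/(n + 2).

S(n) = (n - 1)/(n + 2)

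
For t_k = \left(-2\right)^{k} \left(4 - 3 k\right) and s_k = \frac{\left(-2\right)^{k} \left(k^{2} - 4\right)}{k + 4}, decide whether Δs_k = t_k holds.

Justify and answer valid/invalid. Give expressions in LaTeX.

s_(k+1) = (-2)**(k + 1)*((k + 1)**2 - 4)/(k + 5)
s_(k+1) − s_k = (-2)**k*(-3*k**3 - 17*k**2 - 6*k + 44)/(k**2 + 9*k + 20)
(s_(k+1) − s_k) − t_k = 6*(-2)**k*(k**2 + 3*k - 6)/(k**2 + 9*k + 20)

Invalid: residual \frac{6 \left(-2\right)^{k} \left(k^{2} + 3 k - 6\right)}{k^{2} + 9 k + 20} ≠ 0.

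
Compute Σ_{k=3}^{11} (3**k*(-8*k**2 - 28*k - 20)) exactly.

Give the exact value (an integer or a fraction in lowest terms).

Σ = -319394880

r(k) = 3*(2*k**2 + 11*k + 14)/(2*k**2 + 7*k + 5) after simplifying.
Gosper form: A/B · C(k+1)/C(k) with A=3, B=1, C=k**2 + 7*k/2 + 5/2.
Set up (3)·f(k+1) − (1)·f(k) − (k**2 + 7*k/2 + 5/2) = 0.
deg f ≤ 2 (via 0,0,2).
Solving with deg f ≤ 2: f(k) = (4*k**2 + 2*k + 1)/8.
R(k) = B(k−1)·f(k)/C(k) = (4*k**2 + 2*k + 1)/(4*(k + 1)*(2*k + 5)); s_k = R·t_k = 3**k*(-4*k**2 - 2*k - 1).
Check: Δs_k = 3**k*(-8*k**2 - 28*k - 20). ✓
Evaluate s at k=12 and k=3: -319396041 and -1161; difference -319394880.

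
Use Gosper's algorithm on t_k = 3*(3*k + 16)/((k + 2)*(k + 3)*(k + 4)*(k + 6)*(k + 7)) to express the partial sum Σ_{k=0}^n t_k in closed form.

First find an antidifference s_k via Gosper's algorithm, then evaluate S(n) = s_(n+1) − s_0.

Ratio r(k) = (k + 2)*(k + 6)*(3*k + 19)/((k + 5)*(k + 8)*(3*k + 16)).
Gosper form: A/B · C(k+1)/C(k) with A=k + 2, B=k + 8, C=k**2 + 31*k/3 + 80/3.
Set up (k + 2)·f(k+1) − (k + 7)·f(k) − (k**2 + 31*k/3 + 80/3) = 0.
Degrees (1,1,2) ⇒ d ≤ 5.
Solving with deg f ≤ 5: f(k) = k*(k + 4)*(k + 5)*(k**2 + 11*k + 36)/108.
Certificate R = B(k−1)f/C = k*(k + 4)*(k + 7)*(k**2 + 11*k + 36)/(36*(3*k + 16)) gives s_k = k*(k**2 + 11*k + 36)/(12*(k**3 + 11*k**2 + 36*k + 36)).
Verify: 3*(3*k + 16)/(k**5 + 22*k**4 + 185*k**3 + 740*k**2 + 1404*k + 1008) matches t_k.
Telescope: S(n) = s_(n+1) − s_(0) = (n**3 + 14*n**2 + 61*n + 48)/(12*(n**3 + 14*n**2 + 61*n + 84)) − (0) = (n**3 + 14*n**2 + 61*n + 48)/(12*(n**3 + 14*n**2 + 61*n + 84)).

S(n) = (n**3 + 14*n**2 + 61*n + 48)/(12*(n**3 + 14*n**2 + 61*n + 84))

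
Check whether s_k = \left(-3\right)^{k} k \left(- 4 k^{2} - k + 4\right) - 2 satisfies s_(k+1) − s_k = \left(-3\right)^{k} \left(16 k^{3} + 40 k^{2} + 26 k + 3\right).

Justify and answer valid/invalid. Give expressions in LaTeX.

valid (s_(k+1) − s_k reduces to t_k)

s_(k+1) = 3*(-3)**k*(k + 1)*(k + 4*(k + 1)**2 - 3) - 2
s_(k+1) − s_k = (-3)**k*(16*k**3 + 40*k**2 + 26*k + 3)
(s_(k+1) − s_k) − t_k = 0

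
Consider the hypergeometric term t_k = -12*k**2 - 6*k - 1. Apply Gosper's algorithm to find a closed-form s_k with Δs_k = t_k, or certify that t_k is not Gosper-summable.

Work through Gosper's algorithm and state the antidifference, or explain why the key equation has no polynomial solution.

s_k = k**2*(3 - 4*k)

r(k) = (12*k**2 + 30*k + 19)/(12*k**2 + 6*k + 1) after simplifying.
A = 1, B = 1, C = k**2 + k/2 + 1/12.
Need (1)·f(k+1) − (1)·f(k) = k**2 + k/2 + 1/12.
deg f ≤ 3 (via 0,0,2).
A polynomial solution: f(k) = k**2*(4*k - 3)/12.
Get s_k = R·t_k = k**2*(3 - 4*k) with R(k) = B(k−1)f(k)/C(k) = k**2*(4*k - 3)/(12*k**2 + 6*k + 1).
Verify: -12*k**2 - 6*k - 1 matches t_k.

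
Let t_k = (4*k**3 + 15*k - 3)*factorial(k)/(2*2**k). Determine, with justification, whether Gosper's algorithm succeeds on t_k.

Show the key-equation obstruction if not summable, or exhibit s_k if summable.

Ratio r(k) = (k + 1)*(15*k + 4*(k + 1)**3 + 12)/(2*(4*k**3 + 15*k - 3)).
A = k/2 + 1/2, B = 1, C = k**3 + 15*k/4 - 3/4.
Need (k/2 + 1/2)·f(k+1) − (1)·f(k) = k**3 + 15*k/4 - 3/4.
Degrees (1,0,3) ⇒ d ≤ 2.
Solving with deg f ≤ 2: f(k) = (4*k**2 - 4*k + 3)/2.
Get s_k = R·t_k = (4*k**2 - 4*k + 3)*factorial(k)/2**k with R(k) = B(k−1)f(k)/C(k) = 2*(4*k**2 - 4*k + 3)/(4*k**3 + 15*k - 3).
Verify: (4*k**3 + 15*k - 3)*factorial(k)/(2*2**k) matches t_k.

Yes. s_k = (4*k**2 - 4*k + 3)*factorial(k)/2**k.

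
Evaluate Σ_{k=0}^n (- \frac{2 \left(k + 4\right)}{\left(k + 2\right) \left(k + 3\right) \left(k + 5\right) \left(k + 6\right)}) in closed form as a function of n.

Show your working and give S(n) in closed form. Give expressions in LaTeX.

S(n) = \frac{- n^{2} - 9 n - 8}{10 \left(n^{2} + 9 n + 18\right)}

r(k) = (k + 2)*(k + 5)**2/((k + 4)**2*(k + 7)) after simplifying.
Take A(k)=k + 2, B(k)=k + 7, C(k)=k**2 + 8*k + 16.
Need (k + 2)·f(k+1) − (k + 6)·f(k) = k**2 + 8*k + 16.
deg f ≤ 4 (via 1,1,2).
Solve for f: f(k) = k*(k + 3)*(k + 4)*(k + 7)/20 (degree 4 ≤ 4).
Get s_k = R·t_k = k*(-k - 7)/(10*(k**2 + 7*k + 10)) with R(k) = B(k−1)f(k)/C(k) = k*(k + 3)*(k + 6)*(k + 7)/(20*(k + 4)).
s_(k+1) − s_k = 2*(-k - 4)/(k**4 + 16*k**3 + 91*k**2 + 216*k + 180) = t_k.
Evaluate: s_(n+1) = (-n**2 - 9*n - 8)/(10*(n**2 + 9*n + 18)); subtract s_(0) = 0 ⇒ S(n) = (-n**2 - 9*n - 8)/(10*(n**2 + 9*n + 18)).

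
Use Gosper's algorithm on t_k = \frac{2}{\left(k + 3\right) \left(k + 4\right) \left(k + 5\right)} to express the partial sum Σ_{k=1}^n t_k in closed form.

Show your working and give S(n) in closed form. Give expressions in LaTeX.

t_(k+1)/t_k = (k + 3)/(k + 6).
So A=k + 3 and B=k + 6, with C=1.
Key eq: (k + 3)·f(k+1) = (k + 5)·f(k) + (1).
d = 2 from the (1,1,0) case.
Solve for f: f(k) = k*(k + 7)/24 (degree 2 ≤ 2).
R(k) = B(k−1)·f(k)/C(k) = k*(k + 5)*(k + 7)/24; s_k = R·t_k = k*(k + 7)/(12*(k + 3)*(k + 4)).
Verify: 2/(k**3 + 12*k**2 + 47*k + 60) matches t_k.
Σ_(k=1)^n t_k = s_(n+1) − s_(1) = ((n**2 + 9*n + 8)/(12*(n**2 + 9*n + 20))) − (1/30), i.e. n*(n + 9)/(20*(n**2 + 9*n + 20)).

S(n) = \frac{n \left(n + 9\right)}{20 \left(n^{2} + 9 n + 20\right)}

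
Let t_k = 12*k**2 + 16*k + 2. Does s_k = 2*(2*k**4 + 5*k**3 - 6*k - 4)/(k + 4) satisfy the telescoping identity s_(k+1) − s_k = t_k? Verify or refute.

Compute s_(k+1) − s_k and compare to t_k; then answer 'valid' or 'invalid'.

s_(k+1) = 2*(-6*k + 2*(k + 1)**4 + 5*(k + 1)**3 - 10)/(k + 5)
s_(k+1) − s_k = 2*(6*k**4 + 54*k**3 + 131*k**2 + 99*k + 8)/(k**2 + 9*k + 20)
(s_(k+1) − s_k) − t_k = 4*(-4*k**3 - 31*k**2 - 35*k - 6)/(k**2 + 9*k + 20)

Invalid: residual 4*(-4*k**3 - 31*k**2 - 35*k - 6)/(k**2 + 9*k + 20) ≠ 0.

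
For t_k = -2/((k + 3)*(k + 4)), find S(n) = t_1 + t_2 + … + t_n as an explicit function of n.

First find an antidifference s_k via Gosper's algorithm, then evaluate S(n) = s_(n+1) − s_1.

Compute t_(k+1)/t_k: get (k + 3)/(k + 5).
A = k + 3, B = k + 5, C = 1.
Need (k + 3)·f(k+1) − (k + 4)·f(k) = 1.
deg f ≤ 1 (via 1,1,0).
Solve for f: f(k) = k/3 (degree 1 ≤ 1).
Get s_k = R·t_k = -2*k/(3*k + 9) with R(k) = B(k−1)f(k)/C(k) = k*(k + 4)/3.
Δs = -2/(k**2 + 7*k + 12), as required.
Σ_(k=1)^n t_k = s_(n+1) − s_(1) = (2*(-n - 1)/(3*(n + 4))) − (-1/6), i.e. -n/(2*n + 8).

S(n) = -n/(2*n + 8)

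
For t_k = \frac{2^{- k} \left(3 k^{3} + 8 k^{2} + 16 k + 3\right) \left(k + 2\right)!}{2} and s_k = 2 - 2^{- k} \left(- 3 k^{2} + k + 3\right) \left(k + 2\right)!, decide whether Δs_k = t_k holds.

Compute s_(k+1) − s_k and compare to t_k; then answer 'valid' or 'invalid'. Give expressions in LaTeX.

s_(k+1) = -2**(-k - 1)*(k - 3*(k + 1)**2 + 4)*factorial(k + 3) + 2
s_(k+1) − s_k = (3*k**3 + 8*k**2 + 16*k + 3)*factorial(k + 2)/(2*2**k)
(s_(k+1) − s_k) − t_k = 0

Valid: the claim telescopes to t_k.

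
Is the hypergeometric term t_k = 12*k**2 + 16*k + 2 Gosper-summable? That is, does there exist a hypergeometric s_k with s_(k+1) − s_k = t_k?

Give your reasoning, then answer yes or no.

t_(k+1)/t_k = (6*k**2 + 20*k + 15)/(6*k**2 + 8*k + 1).
A = 1, B = 1, C = k**2 + 4*k/3 + 1/6.
Solve (1)·f(k+1) − (1)·f(k) = k**2 + 4*k/3 + 1/6.
Degrees (0,0,2) ⇒ d ≤ 3.
Solve for f: f(k) = k*(2*k**2 + k - 2)/6 (degree 3 ≤ 3).
Then R = B(k−1)f/C = k*(2*k**2 + k - 2)/(6*k**2 + 8*k + 1), so s_k = R(k)·t_k = 2*k*(2*k**2 + k - 2).
Δs = 12*k**2 + 16*k + 2, as required.

Yes. s_k = 2*k*(2*k**2 + k - 2).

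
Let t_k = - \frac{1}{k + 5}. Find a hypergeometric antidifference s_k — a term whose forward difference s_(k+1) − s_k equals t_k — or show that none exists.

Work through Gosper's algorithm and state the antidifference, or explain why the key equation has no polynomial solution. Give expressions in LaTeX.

none — t_k is not Gosper-summable

The ratio is (k + 5)/(k + 6).
A = k + 5, B = k + 6, C = 1.
f must satisfy (k + 5)·f(k+1) − (k + 5)·f(k) = 1.
From deg A=1, deg B=1, deg C=0: d=0.
Write f(k) = c0. Then LHS − RHS = -1, requiring -1 = 0: contradictory. No certificate.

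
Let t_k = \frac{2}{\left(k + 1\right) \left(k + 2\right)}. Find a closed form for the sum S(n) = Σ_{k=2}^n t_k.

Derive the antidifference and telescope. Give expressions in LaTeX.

The ratio is (k + 1)/(k + 3).
Take A(k)=k + 1, B(k)=k + 3, C(k)=1.
f must satisfy (k + 1)·f(k+1) − (k + 2)·f(k) = 1.
deg f ≤ 1 (via 1,1,0).
Match coefficients ⇒ f(k) = k.
So s_k = (B(k−1)f/C)·t_k = (k*(k + 2))·t_k = 2*k/(k + 1).
s_(k+1) − s_k = 2/(k**2 + 3*k + 2) = t_k.
Evaluate: s_(n+1) = 2*(n + 1)/(n + 2); subtract s_(2) = 4/3 ⇒ S(n) = 2*(n - 1)/(3*(n + 2)).

S(n) = \frac{2 \left(n - 1\right)}{3 \left(n + 2\right)}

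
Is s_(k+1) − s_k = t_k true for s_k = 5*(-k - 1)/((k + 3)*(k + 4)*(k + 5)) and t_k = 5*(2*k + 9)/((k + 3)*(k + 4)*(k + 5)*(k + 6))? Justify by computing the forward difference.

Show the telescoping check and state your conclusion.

s_(k+1) = 5*(-k - 2)/((k + 4)*(k + 5)*(k + 6))
s_(k+1) − s_k = 10*k/(k**4 + 18*k**3 + 119*k**2 + 342*k + 360)
(s_(k+1) − s_k) − t_k = -45/(k**4 + 18*k**3 + 119*k**2 + 342*k + 360)

Invalid: residual -45/(k**4 + 18*k**3 + 119*k**2 + 342*k + 360) ≠ 0.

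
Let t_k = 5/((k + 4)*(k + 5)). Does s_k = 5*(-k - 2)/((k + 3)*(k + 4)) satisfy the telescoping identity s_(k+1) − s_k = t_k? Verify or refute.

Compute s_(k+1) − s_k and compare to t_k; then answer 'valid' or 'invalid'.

s_(k+1) = 5*(-k - 3)/((k + 4)*(k + 5))
s_(k+1) − s_k = 5*(k + 1)/(k**3 + 12*k**2 + 47*k + 60)
(s_(k+1) − s_k) − t_k = -10/(k**3 + 12*k**2 + 47*k + 60)

Invalid: residual -10/(k**3 + 12*k**2 + 47*k + 60) ≠ 0.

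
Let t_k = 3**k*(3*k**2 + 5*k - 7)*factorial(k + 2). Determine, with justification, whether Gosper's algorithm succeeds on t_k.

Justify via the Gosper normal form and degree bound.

Step 1: r(k) = 3*(3*k**3 + 20*k**2 + 34*k + 3)/(3*k**2 + 5*k - 7).
A = 3*k + 9, B = 1, C = k**2 + 5*k/3 - 7/3.
f must satisfy (3*k + 9)·f(k+1) − (1)·f(k) = k**2 + 5*k/3 - 7/3.
From deg A=1, deg B=0, deg C=2: d=1.
A polynomial solution: f(k) = (k - 2)/3.
R(k) = B(k−1)·f(k)/C(k) = (k - 2)/(3*k**2 + 5*k - 7); s_k = R·t_k = 3**k*(k - 2)*factorial(k + 2).
Δs = 3**k*(3*k**2 + 5*k - 7)*factorial(k + 2), as required.

Yes. s_k = 3**k*(k - 2)*factorial(k + 2).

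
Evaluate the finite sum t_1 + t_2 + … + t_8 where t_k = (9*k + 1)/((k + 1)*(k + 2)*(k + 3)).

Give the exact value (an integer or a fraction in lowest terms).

t_(k+1)/t_k = (k + 1)*(9*k + 10)/((k + 4)*(9*k + 1)).
Take A(k)=k + 1, B(k)=k + 4, C(k)=k + 1/9.
f must satisfy (k + 1)·f(k+1) − (k + 3)·f(k) = k + 1/9.
deg f ≤ 2 (via 1,1,1).
Coefficient equations give f(k) = k*(5*k - 3)/18.
So s_k = (B(k−1)f/C)·t_k = (k*(k + 3)*(5*k - 3)/(2*(9*k + 1)))·t_k = k*(5*k - 3)/(2*(k + 1)*(k + 2)).
Check: Δs_k = (9*k + 1)/(k**3 + 6*k**2 + 11*k + 6). ✓
Telescoping: Σ = s_(9) − s_(1) = 189/110 − (1/6) = 256/165.

Σ = 256/165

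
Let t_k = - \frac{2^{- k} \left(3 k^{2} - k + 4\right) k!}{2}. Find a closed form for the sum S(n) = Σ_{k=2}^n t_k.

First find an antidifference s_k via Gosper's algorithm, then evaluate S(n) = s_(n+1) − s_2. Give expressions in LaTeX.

r(k) = (k + 1)*(-k + 3*(k + 1)**2 + 3)/(2*(3*k**2 - k + 4)) after simplifying.
Gosper form: A/B · C(k+1)/C(k) with A=k/2 + 1/2, B=1, C=k**2 - k/3 + 4/3.
f must satisfy (k/2 + 1/2)·f(k+1) − (1)·f(k) = k**2 - k/3 + 4/3.
deg f ≤ 1 (via 1,0,2).
Solve for f: f(k) = 2*(3*k - 1)/3 (degree 1 ≤ 1).
Then R = B(k−1)f/C = 2*(3*k - 1)/(3*k**2 - k + 4), so s_k = R(k)·t_k = -(3*k - 1)*factorial(k)/2**k.
s_(k+1) − s_k = -(3*k**2 - k + 4)*factorial(k)/(2*2**k) = t_k.
Telescope: S(n) = s_(n+1) − s_(2) = -2**(-n - 1)*(3*n + 2)*factorial(n + 1) − (-5/2) = 2**(-n - 1)*(5*2**n - 3*n**2*factorial(n) - 5*n*factorial(n) - 2*factorial(n)).

S(n) = 2^{- n - 1} \left(5 \cdot 2^{n} - 3 n^{2} n! - 5 n n! - 2 n!\right)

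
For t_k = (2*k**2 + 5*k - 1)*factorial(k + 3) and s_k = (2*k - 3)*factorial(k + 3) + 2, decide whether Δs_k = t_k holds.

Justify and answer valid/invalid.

s_(k+1) = (2*k - 1)*factorial(k + 4) + 2
s_(k+1) − s_k = (2*k**2 + 5*k - 1)*factorial(k + 3)
(s_(k+1) − s_k) − t_k = 0

valid (s_(k+1) − s_k reduces to t_k)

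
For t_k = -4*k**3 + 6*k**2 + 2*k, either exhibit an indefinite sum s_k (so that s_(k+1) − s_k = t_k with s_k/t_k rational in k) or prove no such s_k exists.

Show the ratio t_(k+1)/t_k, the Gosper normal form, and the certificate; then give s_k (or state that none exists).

s_k = k**2*(-k**2 + 4*k - 3)

Compute t_(k+1)/t_k: get (2*k**3 + 3*k**2 - k - 2)/(k*(2*k**2 - 3*k - 1)).
Normal form (A,B,C) = (1, 1, k**3 - 3*k**2/2 - k/2).
Set up (1)·f(k+1) − (1)·f(k) − (k**3 - 3*k**2/2 - k/2) = 0.
d = 4 from the (0,0,3) case.
Match coefficients ⇒ f(k) = k**2*(k - 3)*(k - 1)/4.
Certificate R = B(k−1)f/C = k*(k - 3)*(k - 1)/(2*(2*k**2 - 3*k - 1)) gives s_k = k**2*(-k**2 + 4*k - 3).
Check: Δs_k = 2*k*(-2*k**2 + 3*k + 1). ✓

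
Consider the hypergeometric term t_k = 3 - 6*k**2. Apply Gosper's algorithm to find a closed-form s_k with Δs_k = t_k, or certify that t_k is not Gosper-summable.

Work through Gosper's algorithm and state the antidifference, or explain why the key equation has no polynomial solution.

s_k = k*(-2*k**2 + 3*k + 2)

Compute t_(k+1)/t_k: get (2*(k + 1)**2 - 1)/(2*k**2 - 1).
So A=1 and B=1, with C=k**2 - 1/2.
Need (1)·f(k+1) − (1)·f(k) = k**2 - 1/2.
Degrees (0,0,2) ⇒ d ≤ 3.
Match coefficients ⇒ f(k) = k*(k - 2)*(2*k + 1)/6.
Get s_k = R·t_k = k*(-2*k**2 + 3*k + 2) with R(k) = B(k−1)f(k)/C(k) = k*(k - 2)*(2*k + 1)/(3*(2*k**2 - 1)).
Verify: 3 - 6*k**2 matches t_k.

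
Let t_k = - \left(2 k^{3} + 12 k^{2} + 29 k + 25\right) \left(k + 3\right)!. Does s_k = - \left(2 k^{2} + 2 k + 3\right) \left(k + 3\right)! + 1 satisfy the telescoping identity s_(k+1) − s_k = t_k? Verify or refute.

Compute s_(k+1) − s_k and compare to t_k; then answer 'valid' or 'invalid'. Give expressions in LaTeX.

s_(k+1) = -(2*k + 2*(k + 1)**2 + 5)*factorial(k + 4) + 1
s_(k+1) − s_k = -(2*k**3 + 12*k**2 + 29*k + 25)*factorial(k + 3)
(s_(k+1) − s_k) − t_k = 0

valid; difference matches t_k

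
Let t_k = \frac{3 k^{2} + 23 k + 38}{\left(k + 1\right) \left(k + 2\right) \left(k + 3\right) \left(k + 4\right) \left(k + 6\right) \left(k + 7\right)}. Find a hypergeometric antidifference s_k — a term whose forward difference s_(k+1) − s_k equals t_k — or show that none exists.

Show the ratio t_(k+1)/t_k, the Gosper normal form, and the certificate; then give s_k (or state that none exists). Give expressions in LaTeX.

s_k = \frac{k \left(k^{2} + 10 k + 27\right)}{18 \left(k^{3} + 10 k^{2} + 27 k + 18\right)}

Compute t_(k+1)/t_k: get (k + 1)*(k + 6)*(23*k + 3*(k + 1)**2 + 61)/((k + 5)*(k + 8)*(3*k**2 + 23*k + 38)).
Normal form (A,B,C) = (k + 1, k + 8, k**3 + 38*k**2/3 + 51*k + 190/3).
Solve (k + 1)·f(k+1) − (k + 7)·f(k) = k**3 + 38*k**2/3 + 51*k + 190/3.
deg f ≤ 6 (via 1,1,3).
Solving with deg f ≤ 6: f(k) = k*(k + 2)*(k + 4)*(k + 5)*(k**2 + 10*k + 27)/54.
So s_k = (B(k−1)f/C)·t_k = (k*(k + 2)*(k + 4)*(k + 7)*(k**2 + 10*k + 27)/(18*(3*k**2 + 23*k + 38)))·t_k = k*(k**2 + 10*k + 27)/(18*(k**3 + 10*k**2 + 27*k + 18)).
Verify: (3*k**2 + 23*k + 38)/(k**6 + 23*k**5 + 207*k**4 + 925*k**3 + 2144*k**2 + 2412*k + 1008) matches t_k.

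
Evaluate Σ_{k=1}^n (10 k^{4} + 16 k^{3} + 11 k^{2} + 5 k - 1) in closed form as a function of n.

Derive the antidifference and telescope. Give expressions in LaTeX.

S(n) = n \left(2 n^{4} + 9 n^{3} + 15 n^{2} + 12 n + 3\right)

The ratio is (10*k**4 + 56*k**3 + 119*k**2 + 115*k + 41)/(10*k**4 + 16*k**3 + 11*k**2 + 5*k - 1).
So A=1 and B=1, with C=k**4 + 8*k**3/5 + 11*k**2/10 + k/2 - 1/10.
f must satisfy (1)·f(k+1) − (1)·f(k) = k**4 + 8*k**3/5 + 11*k**2/10 + k/2 - 1/10.
From deg A=0, deg B=0, deg C=4: d=5.
Solve for f: f(k) = k*(2*k**4 - k**3 - k**2 + k - 2)/10 (degree 5 ≤ 5).
Then R = B(k−1)f/C = k*(2*k**4 - k**3 - k**2 + k - 2)/(10*k**4 + 16*k**3 + 11*k**2 + 5*k - 1), so s_k = R(k)·t_k = k*(2*k**4 - k**3 - k**2 + k - 2).
Verify: 10*k**4 + 16*k**3 + 11*k**2 + 5*k - 1 matches t_k.
Σ_(k=1)^n t_k = s_(n+1) − s_(1) = (2*n**5 + 9*n**4 + 15*n**3 + 12*n**2 + 3*n - 1) − (-1), i.e. n*(2*n**4 + 9*n**3 + 15*n**2 + 12*n + 3).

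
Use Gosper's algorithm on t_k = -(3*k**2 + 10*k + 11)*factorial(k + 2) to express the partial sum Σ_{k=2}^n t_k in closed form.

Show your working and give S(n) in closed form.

S(n) = -3*n*factorial(n + 3) - 4*factorial(n + 3) + 168

Compute t_(k+1)/t_k: get (k + 3)*(10*k + 3*(k + 1)**2 + 21)/(3*k**2 + 10*k + 11).
So A=k + 3 and B=1, with C=k**2 + 10*k/3 + 11/3.
Key eq: (k + 3)·f(k+1) = (1)·f(k) + (k**2 + 10*k/3 + 11/3).
From deg A=1, deg B=0, deg C=2: d=1.
A polynomial solution: f(k) = (3*k + 1)/3.
R(k) = B(k−1)·f(k)/C(k) = (3*k + 1)/(3*k**2 + 10*k + 11); s_k = R·t_k = -(3*k + 1)*factorial(k + 2).
Δs = -(3*k**2 + 10*k + 11)*factorial(k + 2), as required.
Σ_(k=2)^n t_k = s_(n+1) − s_(2) = (-(3*n + 4)*factorial(n + 3)) − (-168), i.e. -3*n*factorial(n + 3) - 4*factorial(n + 3) + 168.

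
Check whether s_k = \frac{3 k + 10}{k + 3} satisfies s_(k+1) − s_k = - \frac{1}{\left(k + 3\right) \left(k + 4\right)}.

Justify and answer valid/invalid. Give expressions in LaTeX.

Valid — Δs_k = t_k.

s_(k+1) = (3*k + 13)/(k + 4)
s_(k+1) − s_k = -1/(k**2 + 7*k + 12)
(s_(k+1) − s_k) − t_k = 0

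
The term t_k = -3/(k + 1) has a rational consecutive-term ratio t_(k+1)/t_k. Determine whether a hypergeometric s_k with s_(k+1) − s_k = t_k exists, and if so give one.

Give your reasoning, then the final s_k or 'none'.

none (Gosper's algorithm certifies no s_k)

r(k) = (k + 1)/(k + 2) after simplifying.
Take A(k)=k + 1, B(k)=k + 2, C(k)=1.
Solve (k + 1)·f(k+1) − (k + 1)·f(k) = 1.
d = 0 from the (1,1,0) case.
Put f(k) = c0: A·f(k+1) − B(k−1)·f(k) − C = -1; need -1 = 0 — inconsistent ⇒ no f, not summable.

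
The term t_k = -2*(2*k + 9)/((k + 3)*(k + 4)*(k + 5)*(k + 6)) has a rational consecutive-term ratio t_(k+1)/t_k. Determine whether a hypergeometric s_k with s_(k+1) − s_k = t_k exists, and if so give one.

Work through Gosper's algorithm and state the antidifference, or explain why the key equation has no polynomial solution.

s_k = 2*k*(-k - 8)/(15*(k**2 + 8*k + 15))

Ratio r(k) = (k + 3)*(2*k + 11)/((k + 7)*(2*k + 9)).
Normal form (A,B,C) = (k + 3, k + 7, k + 9/2).
Solve (k + 3)·f(k+1) − (k + 6)·f(k) = k + 9/2.
Bound: deg f ≤ 3.
Solving with deg f ≤ 3: f(k) = k*(k + 4)*(k + 8)/30.
Get s_k = R·t_k = 2*k*(-k - 8)/(15*(k**2 + 8*k + 15)) with R(k) = B(k−1)f(k)/C(k) = k*(k + 4)*(k + 6)*(k + 8)/(15*(2*k + 9)).
Check: Δs_k = 2*(-2*k - 9)/(k**4 + 18*k**3 + 119*k**2 + 342*k + 360). ✓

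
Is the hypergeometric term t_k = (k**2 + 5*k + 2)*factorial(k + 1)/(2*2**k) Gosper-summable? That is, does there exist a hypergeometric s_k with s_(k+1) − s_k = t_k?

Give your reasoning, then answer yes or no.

Yes. s_k = (k + 4)*factorial(k + 1)/2**k.

t_(k+1)/t_k = (k + 2)*(5*k + (k + 1)**2 + 7)/(2*(k**2 + 5*k + 2)).
Factor: A=k/2 + 1; B=1; C=k**2 + 5*k + 2.
Need (k/2 + 1)·f(k+1) − (1)·f(k) = k**2 + 5*k + 2.
deg f ≤ 1 (via 1,0,2).
A polynomial solution: f(k) = 2*(k + 4).
Certificate R = B(k−1)f/C = 2*(k + 4)/(k**2 + 5*k + 2) gives s_k = (k + 4)*factorial(k + 1)/2**k.
Check: Δs_k = (k**2 + 5*k + 2)*factorial(k + 1)/(2*2**k). ✓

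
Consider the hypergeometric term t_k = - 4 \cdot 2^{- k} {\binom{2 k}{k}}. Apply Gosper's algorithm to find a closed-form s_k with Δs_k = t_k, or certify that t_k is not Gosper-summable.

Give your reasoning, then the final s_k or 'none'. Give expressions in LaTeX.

The ratio is (2*k + 1)/(k + 1).
Gosper form: A/B · C(k+1)/C(k) with A=2*k + 1, B=k + 1, C=1.
Solve (2*k + 1)·f(k+1) − (k)·f(k) = 1.
Bound: deg f ≤ -1.
d = -1 < 0 ⇒ no nonzero polynomial f; not summable.

no hypergeometric antidifference exists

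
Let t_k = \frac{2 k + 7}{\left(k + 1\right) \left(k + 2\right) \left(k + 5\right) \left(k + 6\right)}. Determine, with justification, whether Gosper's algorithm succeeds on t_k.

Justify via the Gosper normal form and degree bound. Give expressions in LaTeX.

Compute t_(k+1)/t_k: get (k + 1)*(k + 5)*(2*k + 9)/((k + 3)*(k + 7)*(2*k + 7)).
Factor: A=k + 1; B=k + 7; C=k**3 + 21*k**2/2 + 73*k/2 + 42.
Key eq: (k + 1)·f(k+1) = (k + 6)·f(k) + (k**3 + 21*k**2/2 + 73*k/2 + 42).
From deg A=1, deg B=1, deg C=3: d=5.
Match coefficients ⇒ f(k) = k*(k + 2)*(k + 3)*(k + 4)*(k + 6)/10.
R(k) = B(k−1)·f(k)/C(k) = k*(k + 2)*(k + 6)**2/(5*(2*k + 7)); s_k = R·t_k = k*(k + 6)/(5*(k**2 + 6*k + 5)).
Check: Δs_k = (2*k + 7)/(k**4 + 14*k**3 + 65*k**2 + 112*k + 60). ✓

Yes. s_k = \frac{k \left(k + 6\right)}{5 \left(k^{2} + 6 k + 5\right)}.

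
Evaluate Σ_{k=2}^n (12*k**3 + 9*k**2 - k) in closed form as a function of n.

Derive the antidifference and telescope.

r(k) = (12*k**3 + 45*k**2 + 53*k + 20)/(k*(12*k**2 + 9*k - 1)) after simplifying.
A = 1, B = 1, C = k**3 + 3*k**2/4 - k/12.
f must satisfy (1)·f(k+1) − (1)·f(k) = k**3 + 3*k**2/4 - k/12.
Bound: deg f ≤ 4.
Solving with deg f ≤ 4: f(k) = k*(k - 1)*(3*k**2 - 2)/12.
Then R = B(k−1)f/C = (k - 1)*(3*k**2 - 2)/(12*k**2 + 9*k - 1), so s_k = R(k)·t_k = k*(3*k**3 - 3*k**2 - 2*k + 2).
Δs = k*(12*k**2 + 9*k - 1), as required.
Σ_(k=2)^n t_k = s_(n+1) − s_(2) = (n*(3*n**3 + 9*n**2 + 7*n + 1)) − (20), i.e. 3*n**4 + 9*n**3 + 7*n**2 + n - 20.

S(n) = 3*n**4 + 9*n**3 + 7*n**2 + n - 20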